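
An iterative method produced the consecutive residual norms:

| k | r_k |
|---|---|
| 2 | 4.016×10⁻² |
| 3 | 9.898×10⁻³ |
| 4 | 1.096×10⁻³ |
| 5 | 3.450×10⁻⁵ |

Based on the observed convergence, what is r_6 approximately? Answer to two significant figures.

First estimate the order: p ≈ ln(r_5/r_4) / ln(r_4/r_3) = ln(3.450×10⁻⁵/1.096×10⁻³)/ln(1.096×10⁻³/9.898×10⁻³) = ln(0.0314781)/ln(0.110729) ≈ 1.5716.
Then r_6 ≈ r_5·(r_5/r_4)^p = 3.450×10⁻⁵·(0.0314781)^1.5716 = 3.450×10⁻⁵·0.00435984 ≈ 1.504e-07.

1.5e-7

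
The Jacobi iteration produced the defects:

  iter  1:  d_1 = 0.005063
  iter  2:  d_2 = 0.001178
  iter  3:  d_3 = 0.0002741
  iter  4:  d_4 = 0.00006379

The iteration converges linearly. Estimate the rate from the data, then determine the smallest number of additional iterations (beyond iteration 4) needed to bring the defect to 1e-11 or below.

Rate ρ ≈ d_4/d_3 = 0.00006379/0.0002741 = 0.2327.
After j more steps, d_{4+j} ≈ 0.00006379·ρ^j; need ρ^j ≤ 1e-11/0.00006379 = 1.56764e-07.
j ≥ ln(1.56764e-07)/ln(0.2327) = -15.6685/-1.45801 = 10.746.
So 11 more iterations are needed.

11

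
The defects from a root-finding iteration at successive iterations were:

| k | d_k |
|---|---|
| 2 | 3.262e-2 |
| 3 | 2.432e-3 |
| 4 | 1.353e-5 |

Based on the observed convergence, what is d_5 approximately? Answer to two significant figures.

First estimate the order: p ≈ ln(d_4/d_3) / ln(d_3/d_2) = ln(1.353e-5/2.432e-3)/ln(2.432e-3/3.262e-2) = ln(0.00556332)/ln(0.0745555) ≈ 1.9997.
Then d_5 ≈ d_4·(d_4/d_3)^p = 1.353e-5·(0.00556332)^1.9997 = 1.353e-5·3.09988e-05 ≈ 4.194e-10.

4.2e-10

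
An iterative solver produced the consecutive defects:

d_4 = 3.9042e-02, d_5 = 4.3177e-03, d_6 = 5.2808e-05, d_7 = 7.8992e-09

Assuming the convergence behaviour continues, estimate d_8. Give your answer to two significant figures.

1.8e-16

First estimate the order: p ≈ ln(d_7/d_6) / ln(d_6/d_5) = ln(7.8992e-09/5.2808e-05)/ln(5.2808e-05/4.3177e-03) = ln(0.000149583)/ln(0.0122306) ≈ 2.0000.
Then d_8 ≈ d_7·(d_7/d_6)^p = 7.8992e-09·(0.000149583)^2.0000 = 7.8992e-09·2.23751e-08 ≈ 1.767e-16.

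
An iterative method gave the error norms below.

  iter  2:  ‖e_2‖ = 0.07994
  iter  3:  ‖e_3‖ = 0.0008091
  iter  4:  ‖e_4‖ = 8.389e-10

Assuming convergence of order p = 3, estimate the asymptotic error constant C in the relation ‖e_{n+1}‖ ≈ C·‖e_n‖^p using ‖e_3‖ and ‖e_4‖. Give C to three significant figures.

1.58

C ≈ ‖e_4‖ / ‖e_3‖^3
  = 8.389e-10 / (0.0008091)^3
  = 8.389e-10 / 5.29671e-10 ≈ 1.5838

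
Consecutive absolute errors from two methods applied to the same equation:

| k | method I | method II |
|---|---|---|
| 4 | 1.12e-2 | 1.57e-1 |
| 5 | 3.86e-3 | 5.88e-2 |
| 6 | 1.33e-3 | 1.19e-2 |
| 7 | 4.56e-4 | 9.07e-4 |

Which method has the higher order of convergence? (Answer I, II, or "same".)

II

Method I: p ≈ ln(4.56e-4/1.33e-3)/ln(1.33e-3/3.86e-3) ≈ 1.00.
Method II: p ≈ ln(9.07e-4/1.19e-2)/ln(1.19e-2/5.88e-2) ≈ 1.61.
Method II has the higher order (≈1.6 vs ≈1.0).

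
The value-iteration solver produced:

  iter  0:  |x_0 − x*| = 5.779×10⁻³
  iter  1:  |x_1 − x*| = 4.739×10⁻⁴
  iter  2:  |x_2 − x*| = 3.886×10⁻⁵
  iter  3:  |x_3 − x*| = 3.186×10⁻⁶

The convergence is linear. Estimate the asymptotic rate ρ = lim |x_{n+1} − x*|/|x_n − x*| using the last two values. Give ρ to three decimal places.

0.082

ρ ≈ |x_3 − x*|/|x_2 − x*| = 3.186×10⁻⁶/3.886×10⁻⁵ = 0.08199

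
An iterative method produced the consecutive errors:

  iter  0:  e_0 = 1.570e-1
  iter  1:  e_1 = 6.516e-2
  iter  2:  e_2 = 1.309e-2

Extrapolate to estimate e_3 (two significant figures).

First estimate the order: p ≈ ln(e_2/e_1) / ln(e_1/e_0) = ln(1.309e-2/6.516e-2)/ln(6.516e-2/1.570e-1) = ln(0.20089)/ln(0.415032) ≈ 1.8251.
Then e_3 ≈ e_2·(e_2/e_1)^p = 1.309e-2·(0.20089)^1.8251 = 1.309e-2·0.0534354 ≈ 0.0006995.

7.0e-4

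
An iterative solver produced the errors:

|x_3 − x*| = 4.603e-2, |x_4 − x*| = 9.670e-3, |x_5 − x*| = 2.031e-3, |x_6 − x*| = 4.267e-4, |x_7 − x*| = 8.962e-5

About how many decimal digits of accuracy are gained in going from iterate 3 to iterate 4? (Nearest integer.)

Digits gained ≈ log₁₀(|x_3 − x*|/|x_4 − x*|) = log₁₀(4.603e-2/9.670e-3) = log₁₀(4.76008) ≈ 0.678.

1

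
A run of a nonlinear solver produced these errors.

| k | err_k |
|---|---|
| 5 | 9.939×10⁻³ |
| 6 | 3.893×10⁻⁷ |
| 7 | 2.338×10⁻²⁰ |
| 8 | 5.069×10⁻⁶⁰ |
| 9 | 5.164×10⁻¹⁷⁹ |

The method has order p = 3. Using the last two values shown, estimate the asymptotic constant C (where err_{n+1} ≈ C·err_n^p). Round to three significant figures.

0.396

C ≈ err_9 / err_8^3
  = 5.164×10⁻¹⁷⁹ / (5.069×10⁻⁶⁰)^3
  = 5.164×10⁻¹⁷⁹ / 1.30247e-178 ≈ 0.39648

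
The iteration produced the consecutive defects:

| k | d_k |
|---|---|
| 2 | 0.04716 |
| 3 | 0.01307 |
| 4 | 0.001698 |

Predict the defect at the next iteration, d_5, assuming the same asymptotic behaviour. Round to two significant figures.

6.6e-5

First estimate the order: p ≈ ln(d_4/d_3) / ln(d_3/d_2) = ln(0.001698/0.01307)/ln(0.01307/0.04716) = ln(0.129916)/ln(0.277142) ≈ 1.5904.
Then d_5 ≈ d_4·(d_4/d_3)^p = 0.001698·(0.129916)^1.5904 = 0.001698·0.0389376 ≈ 6.612e-05.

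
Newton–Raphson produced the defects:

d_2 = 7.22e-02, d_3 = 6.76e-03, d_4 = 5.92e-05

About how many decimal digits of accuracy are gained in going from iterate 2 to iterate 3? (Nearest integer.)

Digits gained ≈ log₁₀(d_2/d_3) = log₁₀(7.22e-02/6.76e-03) = log₁₀(10.6805) ≈ 1.029.

1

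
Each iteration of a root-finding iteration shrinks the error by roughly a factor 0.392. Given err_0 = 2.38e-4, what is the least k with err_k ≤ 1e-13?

24

After k steps, err_k ≈ 2.38e-4·0.392^k.
Need 0.392^k ≤ 1e-13/2.38e-4 = 4.20168e-10.
k ≥ ln(4.20168e-10)/ln(0.392) = -21.5904/-0.93649 = 23.055.
Smallest integer k = 24.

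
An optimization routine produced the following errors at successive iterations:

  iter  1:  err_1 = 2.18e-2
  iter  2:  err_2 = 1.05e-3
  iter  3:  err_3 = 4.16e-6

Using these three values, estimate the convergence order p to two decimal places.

1.82

p ≈ ln(err_3/err_2) / ln(err_2/err_1)
  = ln(4.16e-6/1.05e-3) / ln(1.05e-3/2.18e-2)
  = ln(0.0039619) / ln(0.0481651)
  = -5.53103 / -3.03312 ≈ 1.82354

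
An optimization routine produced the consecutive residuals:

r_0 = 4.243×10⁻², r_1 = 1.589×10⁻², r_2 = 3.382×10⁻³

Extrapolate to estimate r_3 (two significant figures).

3.0e-4

First estimate the order: p ≈ ln(r_2/r_1) / ln(r_1/r_0) = ln(3.382×10⁻³/1.589×10⁻²)/ln(1.589×10⁻²/4.243×10⁻²) = ln(0.212838)/ln(0.374499) ≈ 1.5753.
Then r_3 ≈ r_2·(r_2/r_1)^p = 3.382×10⁻³·(0.212838)^1.5753 = 3.382×10⁻³·0.0873928 ≈ 0.0002956.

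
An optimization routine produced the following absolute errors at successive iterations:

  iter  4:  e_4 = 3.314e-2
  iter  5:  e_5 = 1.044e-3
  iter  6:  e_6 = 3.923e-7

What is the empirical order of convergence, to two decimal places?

p ≈ ln(e_6/e_5) / ln(e_5/e_4)
  = ln(3.923e-7/1.044e-3) / ln(1.044e-3/3.314e-2)
  = ln(0.000375766) / ln(0.0315027)
  = -7.88654 / -3.45768 ≈ 2.28088

2.28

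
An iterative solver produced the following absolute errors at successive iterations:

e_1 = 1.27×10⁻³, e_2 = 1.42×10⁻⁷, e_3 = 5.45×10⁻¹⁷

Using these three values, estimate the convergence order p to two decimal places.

p ≈ ln(e_3/e_2) / ln(e_2/e_1)
  = ln(5.45×10⁻¹⁷/1.42×10⁻⁷) / ln(1.42×10⁻⁷/1.27×10⁻³)
  = ln(3.83803e-10) / ln(0.000111811)
  = -21.68089 / -9.09870 ≈ 2.38286

2.38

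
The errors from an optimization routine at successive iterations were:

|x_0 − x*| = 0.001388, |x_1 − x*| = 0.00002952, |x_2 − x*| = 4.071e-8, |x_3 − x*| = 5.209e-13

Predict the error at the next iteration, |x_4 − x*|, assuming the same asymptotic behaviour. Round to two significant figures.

First estimate the order: p ≈ ln(|x_3 − x*|/|x_2 − x*|) / ln(|x_2 − x*|/|x_1 − x*|) = ln(5.209e-13/4.071e-8)/ln(4.071e-8/0.00002952) = ln(1.27954e-05)/ln(0.00137907) ≈ 1.7106.
Then |x_4 − x*| ≈ |x_3 − x*|·(|x_3 − x*|/|x_2 − x*|)^p = 5.209e-13·(1.27954e-05)^1.7106 = 5.209e-13·4.26704e-09 ≈ 2.223e-21.

2.2e-21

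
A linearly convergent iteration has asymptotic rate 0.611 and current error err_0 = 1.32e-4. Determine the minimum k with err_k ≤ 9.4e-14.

After k steps, err_k ≈ 1.32e-4·0.611^k.
Need 0.611^k ≤ 9.4e-14/1.32e-4 = 7.12121e-10.
k ≥ ln(7.12121e-10)/ln(0.611) = -21.0628/-0.49266 = 42.753.
Smallest integer k = 43.

43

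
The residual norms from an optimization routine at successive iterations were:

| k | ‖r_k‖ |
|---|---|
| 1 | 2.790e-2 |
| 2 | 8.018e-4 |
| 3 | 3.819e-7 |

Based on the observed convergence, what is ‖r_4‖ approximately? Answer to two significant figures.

First estimate the order: p ≈ ln(‖r_3‖/‖r_2‖) / ln(‖r_2‖/‖r_1‖) = ln(3.819e-7/8.018e-4)/ln(8.018e-4/2.790e-2) = ln(0.000476303)/ln(0.0287384) ≈ 2.1551.
Then ‖r_4‖ ≈ ‖r_3‖·(‖r_3‖/‖r_2‖)^p = 3.819e-7·(0.000476303)^2.1551 = 3.819e-7·6.92638e-08 ≈ 2.645e-14.

2.6e-14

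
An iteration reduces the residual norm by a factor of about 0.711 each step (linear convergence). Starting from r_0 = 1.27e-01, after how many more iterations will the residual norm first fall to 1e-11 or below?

After k steps, r_k ≈ 1.27e-01·0.711^k.
Need 0.711^k ≤ 1e-11/1.27e-01 = 7.87402e-11.
k ≥ ln(7.87402e-11)/ln(0.711) = -23.2649/-0.34108 = 68.210.
Smallest integer k = 69.

69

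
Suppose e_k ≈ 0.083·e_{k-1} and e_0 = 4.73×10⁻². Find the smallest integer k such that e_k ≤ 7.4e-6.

4

After k steps, e_k ≈ 4.73×10⁻²·0.083^k.
Need 0.083^k ≤ 7.4e-6/4.73×10⁻² = 0.000156448.
k ≥ ln(0.000156448)/ln(0.083) = -8.7628/-2.48891 = 3.521.
Smallest integer k = 4.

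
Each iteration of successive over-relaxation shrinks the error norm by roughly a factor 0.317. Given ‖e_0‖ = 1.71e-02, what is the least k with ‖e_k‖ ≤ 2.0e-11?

After k steps, ‖e_k‖ ≈ 1.71e-02·0.317^k.
Need 0.317^k ≤ 2.0e-11/1.71e-02 = 1.16959e-09.
k ≥ ln(1.16959e-09)/ln(0.317) = -20.5666/-1.14885 = 17.902.
Smallest integer k = 18.

18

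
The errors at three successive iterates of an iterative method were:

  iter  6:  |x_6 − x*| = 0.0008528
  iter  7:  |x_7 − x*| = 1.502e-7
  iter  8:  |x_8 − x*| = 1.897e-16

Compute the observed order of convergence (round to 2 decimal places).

2.37

p ≈ ln(|x_8 − x*|/|x_7 − x*|) / ln(|x_7 − x*|/|x_6 − x*|)
  = ln(1.897e-16/1.502e-7) / ln(1.502e-7/0.0008528)
  = ln(1.26298e-09) / ln(0.000176126)
  = -20.48979 / -8.64431 ≈ 2.37032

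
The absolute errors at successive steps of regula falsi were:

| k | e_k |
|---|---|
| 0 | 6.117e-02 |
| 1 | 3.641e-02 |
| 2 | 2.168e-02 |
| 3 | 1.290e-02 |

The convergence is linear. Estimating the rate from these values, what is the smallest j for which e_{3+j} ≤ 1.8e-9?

31

Rate ρ ≈ e_3/e_2 = 1.290e-02/2.168e-02 = 0.5950.
After j more steps, e_{3+j} ≈ 1.290e-02·ρ^j; need ρ^j ≤ 1.8e-9/1.290e-02 = 1.39535e-07.
j ≥ ln(1.39535e-07)/ln(0.5950) = -15.7850/-0.51919 = 30.403.
So 31 more iterations are needed.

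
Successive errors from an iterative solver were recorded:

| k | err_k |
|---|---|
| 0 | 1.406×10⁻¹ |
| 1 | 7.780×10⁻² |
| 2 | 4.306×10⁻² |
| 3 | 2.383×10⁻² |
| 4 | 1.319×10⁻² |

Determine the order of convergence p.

1

Consecutive ratios: err_4/err_3 = 1.319×10⁻²/2.383×10⁻² = 0.553504, err_3/err_2 = 2.383×10⁻²/4.306×10⁻² = 0.553414.
p ≈ ln(0.553504)/ln(0.553414) = -0.5915/-0.5916 ≈ 1.00.
So the convergence is linear (order 1).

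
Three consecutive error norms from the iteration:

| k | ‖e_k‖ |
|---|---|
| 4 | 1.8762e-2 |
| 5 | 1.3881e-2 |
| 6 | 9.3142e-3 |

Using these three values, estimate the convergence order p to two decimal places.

1.32

p ≈ ln(‖e_6‖/‖e_5‖) / ln(‖e_5‖/‖e_4‖)
  = ln(9.3142e-3/1.3881e-2) / ln(1.3881e-2/1.8762e-2)
  = ln(0.671004) / ln(0.739846)
  = -0.39898 / -0.30131 ≈ 1.32415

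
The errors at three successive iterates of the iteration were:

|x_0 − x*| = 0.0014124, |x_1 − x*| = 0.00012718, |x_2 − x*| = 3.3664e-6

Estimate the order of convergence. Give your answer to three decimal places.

1.509

p ≈ ln(|x_2 − x*|/|x_1 − x*|) / ln(|x_1 − x*|/|x_0 − x*|)
  = ln(3.3664e-6/0.00012718) / ln(0.00012718/0.0014124)
  = ln(0.0264696) / ln(0.0900453)
  = -3.631758 / -2.407442 ≈ 1.508555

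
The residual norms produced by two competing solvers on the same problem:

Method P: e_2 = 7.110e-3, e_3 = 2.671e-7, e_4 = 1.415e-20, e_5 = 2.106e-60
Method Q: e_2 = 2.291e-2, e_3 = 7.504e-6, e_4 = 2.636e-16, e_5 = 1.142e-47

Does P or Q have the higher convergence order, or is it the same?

Method P: p ≈ ln(2.106e-60/1.415e-20)/ln(1.415e-20/2.671e-7) ≈ 3.00.
Method Q: p ≈ ln(1.142e-47/2.636e-16)/ln(2.636e-16/7.504e-6) ≈ 3.00.
Both orders ≈ 3.0 — effectively the same.

same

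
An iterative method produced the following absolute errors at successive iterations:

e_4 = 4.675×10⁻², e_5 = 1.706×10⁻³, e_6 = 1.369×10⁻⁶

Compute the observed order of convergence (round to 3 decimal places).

2.153

p ≈ ln(e_6/e_5) / ln(e_5/e_4)
  = ln(1.369×10⁻⁶/1.706×10⁻³) / ln(1.706×10⁻³/4.675×10⁻²)
  = ln(0.000802462) / ln(0.036492)
  = -7.127826 / -3.310662 ≈ 2.152991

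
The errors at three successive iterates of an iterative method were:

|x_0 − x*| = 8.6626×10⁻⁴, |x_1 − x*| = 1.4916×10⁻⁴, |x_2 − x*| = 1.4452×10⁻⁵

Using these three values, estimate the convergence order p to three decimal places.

1.327

p ≈ ln(|x_2 − x*|/|x_1 − x*|) / ln(|x_1 − x*|/|x_0 − x*|)
  = ln(1.4452×10⁻⁵/1.4916×10⁻⁴) / ln(1.4916×10⁻⁴/8.6626×10⁻⁴)
  = ln(0.0968892) / ln(0.172188)
  = -2.334187 / -1.759168 ≈ 1.326870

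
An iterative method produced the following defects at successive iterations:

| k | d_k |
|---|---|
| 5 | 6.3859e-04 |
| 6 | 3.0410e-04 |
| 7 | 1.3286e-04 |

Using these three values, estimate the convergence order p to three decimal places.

p ≈ ln(d_7/d_6) / ln(d_6/d_5)
  = ln(1.3286e-04/3.0410e-04) / ln(3.0410e-04/6.3859e-04)
  = ln(0.436896) / ln(0.476205)
  = -0.828060 / -0.741907 ≈ 1.116124

1.116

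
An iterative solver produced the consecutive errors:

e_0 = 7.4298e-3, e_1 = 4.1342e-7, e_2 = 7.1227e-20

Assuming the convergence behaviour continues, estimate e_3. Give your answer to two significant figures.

First estimate the order: p ≈ ln(e_2/e_1) / ln(e_1/e_0) = ln(7.1227e-20/4.1342e-7)/ln(4.1342e-7/7.4298e-3) = ln(1.72287e-13)/ln(5.56435e-05) ≈ 3.0000.
Then e_3 ≈ e_2·(e_2/e_1)^p = 7.1227e-20·(1.72287e-13)^3.0000 = 7.1227e-20·5.11396e-39 ≈ 3.643e-58.

3.6e-58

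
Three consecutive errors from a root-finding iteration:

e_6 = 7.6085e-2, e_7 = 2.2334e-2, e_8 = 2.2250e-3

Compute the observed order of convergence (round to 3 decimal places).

p ≈ ln(e_8/e_7) / ln(e_7/e_6)
  = ln(2.2250e-3/2.2334e-2) / ln(2.2334e-2/7.6085e-2)
  = ln(0.0996239) / ln(0.29354)
  = -2.306353 / -1.225741 ≈ 1.881599

1.882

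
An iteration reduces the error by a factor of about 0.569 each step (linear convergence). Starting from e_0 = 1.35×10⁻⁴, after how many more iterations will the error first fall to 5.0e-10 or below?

After k steps, e_k ≈ 1.35×10⁻⁴·0.569^k.
Need 0.569^k ≤ 5.0e-10/1.35×10⁻⁴ = 3.7037e-06.
k ≥ ln(3.7037e-06)/ln(0.569) = -12.5062/-0.56387 = 22.179.
Smallest integer k = 23.

23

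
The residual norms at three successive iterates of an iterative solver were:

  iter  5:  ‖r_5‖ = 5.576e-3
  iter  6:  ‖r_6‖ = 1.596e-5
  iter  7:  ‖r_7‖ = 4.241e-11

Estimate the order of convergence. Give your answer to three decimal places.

2.192

p ≈ ln(‖r_7‖/‖r_6‖) / ln(‖r_6‖/‖r_5‖)
  = ln(4.241e-11/1.596e-5) / ln(1.596e-5/5.576e-3)
  = ln(2.65727e-06) / ln(0.00286227)
  = -12.838211 / -5.856140 ≈ 2.192265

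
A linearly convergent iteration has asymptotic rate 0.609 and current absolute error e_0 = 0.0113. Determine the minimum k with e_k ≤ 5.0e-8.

After k steps, e_k ≈ 0.0113·0.609^k.
Need 0.609^k ≤ 5.0e-8/0.0113 = 4.42478e-06.
k ≥ ln(4.42478e-06)/ln(0.609) = -12.3283/-0.49594 = 24.858.
Smallest integer k = 25.

25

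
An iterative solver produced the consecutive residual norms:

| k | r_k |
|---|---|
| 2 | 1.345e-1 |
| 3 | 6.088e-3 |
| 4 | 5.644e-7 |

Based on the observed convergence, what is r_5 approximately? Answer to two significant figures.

4.5e-19

First estimate the order: p ≈ ln(r_4/r_3) / ln(r_3/r_2) = ln(5.644e-7/6.088e-3)/ln(6.088e-3/1.345e-1) = ln(9.2707e-05)/ln(0.0452639) ≈ 3.0001.
Then r_5 ≈ r_4·(r_4/r_3)^p = 5.644e-7·(9.2707e-05)^3.0001 = 5.644e-7·7.96039e-13 ≈ 4.493e-19.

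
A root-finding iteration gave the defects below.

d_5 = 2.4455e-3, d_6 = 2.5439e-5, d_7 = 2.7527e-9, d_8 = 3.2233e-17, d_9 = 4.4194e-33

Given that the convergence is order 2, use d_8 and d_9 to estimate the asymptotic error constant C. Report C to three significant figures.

C ≈ d_9 / d_8^2
  = 4.4194e-33 / (3.2233e-17)^2
  = 4.4194e-33 / 1.03897e-33 ≈ 4.2537

4.25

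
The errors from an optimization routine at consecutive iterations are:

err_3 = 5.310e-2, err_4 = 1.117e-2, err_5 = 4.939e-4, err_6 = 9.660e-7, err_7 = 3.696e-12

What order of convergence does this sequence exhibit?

Consecutive ratios: err_7/err_6 = 3.696e-12/9.660e-7 = 3.82609e-06, err_6/err_5 = 9.660e-7/4.939e-4 = 0.00195586.
p ≈ ln(3.82609e-06)/ln(0.00195586) = -12.4737/-6.2369 ≈ 2.00.
So the convergence is quadratic (order 2).

2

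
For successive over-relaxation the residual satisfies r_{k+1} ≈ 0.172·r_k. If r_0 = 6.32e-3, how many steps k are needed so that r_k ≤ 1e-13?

After k steps, r_k ≈ 6.32e-3·0.172^k.
Need 0.172^k ≤ 1e-13/6.32e-3 = 1.58228e-11.
k ≥ ln(1.58228e-11)/ln(0.172) = -24.8696/-1.76026 = 14.128.
Smallest integer k = 15.

15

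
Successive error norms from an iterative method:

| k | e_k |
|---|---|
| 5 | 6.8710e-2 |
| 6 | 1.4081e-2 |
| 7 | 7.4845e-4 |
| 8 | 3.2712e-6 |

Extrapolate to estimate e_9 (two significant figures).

First estimate the order: p ≈ ln(e_8/e_7) / ln(e_7/e_6) = ln(3.2712e-6/7.4845e-4)/ln(7.4845e-4/1.4081e-2) = ln(0.00437063)/ln(0.0531532) ≈ 1.8513.
Then e_9 ≈ e_8·(e_8/e_7)^p = 3.2712e-6·(0.00437063)^1.8513 = 3.2712e-6·4.28489e-05 ≈ 1.402e-10.

1.4e-10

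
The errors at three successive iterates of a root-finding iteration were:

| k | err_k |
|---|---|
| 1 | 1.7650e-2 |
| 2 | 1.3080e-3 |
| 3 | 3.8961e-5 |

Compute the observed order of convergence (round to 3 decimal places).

1.350

p ≈ ln(err_3/err_2) / ln(err_2/err_1)
  = ln(3.8961e-5/1.3080e-3) / ln(1.3080e-3/1.7650e-2)
  = ln(0.0297867) / ln(0.0741076)
  = -3.513693 / -2.602237 ≈ 1.350259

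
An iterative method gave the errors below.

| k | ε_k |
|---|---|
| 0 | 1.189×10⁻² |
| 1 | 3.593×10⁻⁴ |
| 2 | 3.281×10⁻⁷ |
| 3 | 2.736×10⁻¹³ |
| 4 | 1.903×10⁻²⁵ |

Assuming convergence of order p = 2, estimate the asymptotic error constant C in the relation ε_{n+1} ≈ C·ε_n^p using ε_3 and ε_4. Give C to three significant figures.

C ≈ ε_4 / ε_3^2
  = 1.903×10⁻²⁵ / (2.736×10⁻¹³)^2
  = 1.903×10⁻²⁵ / 7.4857e-26 ≈ 2.5422

2.54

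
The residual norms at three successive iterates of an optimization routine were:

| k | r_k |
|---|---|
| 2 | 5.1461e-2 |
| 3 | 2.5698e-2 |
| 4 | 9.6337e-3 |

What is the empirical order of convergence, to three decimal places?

1.413

p ≈ ln(r_4/r_3) / ln(r_3/r_2)
  = ln(9.6337e-3/2.5698e-2) / ln(2.5698e-2/5.1461e-2)
  = ln(0.374881) / ln(0.499368)
  = -0.981147 / -0.694412 ≈ 1.412918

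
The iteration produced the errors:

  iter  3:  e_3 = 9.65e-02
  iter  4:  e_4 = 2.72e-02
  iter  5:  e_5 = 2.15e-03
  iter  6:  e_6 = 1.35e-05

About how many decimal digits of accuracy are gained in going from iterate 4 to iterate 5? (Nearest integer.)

Digits gained ≈ log₁₀(e_4/e_5) = log₁₀(2.72e-02/2.15e-03) = log₁₀(12.6512) ≈ 1.102.

1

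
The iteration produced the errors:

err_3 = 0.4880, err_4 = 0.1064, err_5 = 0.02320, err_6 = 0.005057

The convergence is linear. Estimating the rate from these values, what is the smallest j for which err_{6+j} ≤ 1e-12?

15

Rate ρ ≈ err_6/err_5 = 0.005057/0.02320 = 0.2180.
After j more steps, err_{6+j} ≈ 0.005057·ρ^j; need ρ^j ≤ 1e-12/0.005057 = 1.97746e-10.
j ≥ ln(1.97746e-10)/ln(0.2180) = -22.3440/-1.52326 = 14.669.
So 15 more iterations are needed.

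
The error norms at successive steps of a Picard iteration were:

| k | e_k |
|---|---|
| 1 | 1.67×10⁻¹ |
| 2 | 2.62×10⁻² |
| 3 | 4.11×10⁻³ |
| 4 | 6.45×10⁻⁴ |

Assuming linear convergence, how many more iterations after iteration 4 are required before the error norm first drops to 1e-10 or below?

Rate ρ ≈ e_4/e_3 = 6.45×10⁻⁴/4.11×10⁻³ = 0.1569.
After j more steps, e_{4+j} ≈ 6.45×10⁻⁴·ρ^j; need ρ^j ≤ 1e-10/6.45×10⁻⁴ = 1.55039e-07.
j ≥ ln(1.55039e-07)/ln(0.1569) = -15.6796/-1.85215 = 8.466.
So 9 more iterations are needed.

9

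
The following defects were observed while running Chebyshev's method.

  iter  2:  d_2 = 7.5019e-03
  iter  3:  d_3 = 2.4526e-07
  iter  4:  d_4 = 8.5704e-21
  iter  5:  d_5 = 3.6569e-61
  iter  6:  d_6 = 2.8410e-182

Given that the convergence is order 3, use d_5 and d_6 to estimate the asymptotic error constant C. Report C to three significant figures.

0.581

C ≈ d_6 / d_5^3
  = 2.8410e-182 / (3.6569e-61)^3
  = 2.8410e-182 / 4.89034e-182 ≈ 0.58094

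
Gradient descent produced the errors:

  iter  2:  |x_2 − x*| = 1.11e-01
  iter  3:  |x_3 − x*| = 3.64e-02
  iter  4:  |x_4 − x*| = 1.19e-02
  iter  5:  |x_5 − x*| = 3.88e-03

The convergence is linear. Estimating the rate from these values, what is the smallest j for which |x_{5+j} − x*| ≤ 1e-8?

Rate ρ ≈ |x_5 − x*|/|x_4 − x*| = 3.88e-03/1.19e-02 = 0.3261.
After j more steps, |x_{5+j} − x*| ≈ 3.88e-03·ρ^j; need ρ^j ≤ 1e-8/3.88e-03 = 2.57732e-06.
j ≥ ln(2.57732e-06)/ln(0.3261) = -12.8688/-1.12055 = 11.484.
So 12 more iterations are needed.

12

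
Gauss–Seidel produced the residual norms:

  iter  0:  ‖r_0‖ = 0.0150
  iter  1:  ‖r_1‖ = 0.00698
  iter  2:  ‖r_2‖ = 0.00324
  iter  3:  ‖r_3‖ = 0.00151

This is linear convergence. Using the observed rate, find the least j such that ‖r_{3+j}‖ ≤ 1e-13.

Rate ρ ≈ ‖r_3‖/‖r_2‖ = 0.00151/0.00324 = 0.4660.
After j more steps, ‖r_{3+j}‖ ≈ 0.00151·ρ^j; need ρ^j ≤ 1e-13/0.00151 = 6.62252e-11.
j ≥ ln(6.62252e-11)/ln(0.4660) = -23.4380/-0.76357 = 30.695.
So 31 more iterations are needed.

31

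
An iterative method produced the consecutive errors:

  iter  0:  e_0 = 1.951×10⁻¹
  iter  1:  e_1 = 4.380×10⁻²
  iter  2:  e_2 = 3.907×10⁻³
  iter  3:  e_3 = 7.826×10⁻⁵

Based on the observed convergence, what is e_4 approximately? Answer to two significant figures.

First estimate the order: p ≈ ln(e_3/e_2) / ln(e_2/e_1) = ln(7.826×10⁻⁵/3.907×10⁻³)/ln(3.907×10⁻³/4.380×10⁻²) = ln(0.0200307)/ln(0.0892009) ≈ 1.6180.
Then e_4 ≈ e_3·(e_3/e_2)^p = 7.826×10⁻⁵·(0.0200307)^1.6180 = 7.826×10⁻⁵·0.00178708 ≈ 1.399e-07.

1.4e-7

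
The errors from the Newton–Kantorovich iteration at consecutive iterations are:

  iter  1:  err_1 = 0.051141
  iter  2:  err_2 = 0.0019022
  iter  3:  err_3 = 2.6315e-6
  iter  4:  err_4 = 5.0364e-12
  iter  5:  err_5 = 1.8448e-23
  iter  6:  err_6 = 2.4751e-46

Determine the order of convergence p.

2

Consecutive ratios: err_6/err_5 = 2.4751e-46/1.8448e-23 = 1.34166e-23, err_5/err_4 = 1.8448e-23/5.0364e-12 = 3.66293e-12.
p ≈ ln(1.34166e-23)/ln(3.66293e-12) = -52.6655/-26.3328 ≈ 2.00.
So the convergence is quadratic (order 2).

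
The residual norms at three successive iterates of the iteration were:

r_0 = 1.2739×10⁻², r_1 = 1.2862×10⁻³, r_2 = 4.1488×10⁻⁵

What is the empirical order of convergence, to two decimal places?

1.50

p ≈ ln(r_2/r_1) / ln(r_1/r_0)
  = ln(4.1488×10⁻⁵/1.2862×10⁻³) / ln(1.2862×10⁻³/1.2739×10⁻²)
  = ln(0.0322563) / ln(0.100966)
  = -3.43404 / -2.29297 ≈ 1.49764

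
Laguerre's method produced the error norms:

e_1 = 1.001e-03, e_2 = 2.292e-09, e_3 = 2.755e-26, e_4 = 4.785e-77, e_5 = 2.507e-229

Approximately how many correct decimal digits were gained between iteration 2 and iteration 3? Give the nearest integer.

Digits gained ≈ log₁₀(e_2/e_3) = log₁₀(2.292e-09/2.755e-26) = log₁₀(8.31942e+16) ≈ 16.920.

17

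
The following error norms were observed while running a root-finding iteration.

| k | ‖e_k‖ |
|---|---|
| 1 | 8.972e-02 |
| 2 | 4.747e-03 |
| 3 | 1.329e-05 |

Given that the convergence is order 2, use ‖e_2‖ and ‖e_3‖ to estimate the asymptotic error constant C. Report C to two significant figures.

0.59

C ≈ ‖e_3‖ / ‖e_2‖^2
  = 1.329e-05 / (4.747e-03)^2
  = 1.329e-05 / 2.2534e-05 ≈ 0.58978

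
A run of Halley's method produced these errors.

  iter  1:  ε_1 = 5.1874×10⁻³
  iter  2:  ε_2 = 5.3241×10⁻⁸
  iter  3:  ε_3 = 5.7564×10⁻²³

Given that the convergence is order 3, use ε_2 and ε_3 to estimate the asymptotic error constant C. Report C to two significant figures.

0.38

C ≈ ε_3 / ε_2^3
  = 5.7564×10⁻²³ / (5.3241×10⁻⁸)^3
  = 5.7564×10⁻²³ / 1.50917e-22 ≈ 0.38143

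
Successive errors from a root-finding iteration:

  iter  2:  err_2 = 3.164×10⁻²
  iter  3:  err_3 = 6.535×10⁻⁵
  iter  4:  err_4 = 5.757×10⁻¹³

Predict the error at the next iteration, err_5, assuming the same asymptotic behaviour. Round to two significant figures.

3.9e-37

First estimate the order: p ≈ ln(err_4/err_3) / ln(err_3/err_2) = ln(5.757×10⁻¹³/6.535×10⁻⁵)/ln(6.535×10⁻⁵/3.164×10⁻²) = ln(8.80949e-09)/ln(0.00206542) ≈ 3.0000.
Then err_5 ≈ err_4·(err_4/err_3)^p = 5.757×10⁻¹³·(8.80949e-09)^3.0000 = 5.757×10⁻¹³·6.83679e-25 ≈ 3.936e-37.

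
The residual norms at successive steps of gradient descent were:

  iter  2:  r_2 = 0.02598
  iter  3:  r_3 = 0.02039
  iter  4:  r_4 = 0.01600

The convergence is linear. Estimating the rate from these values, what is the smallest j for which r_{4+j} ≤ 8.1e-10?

70

Rate ρ ≈ r_4/r_3 = 0.01600/0.02039 = 0.7847.
After j more steps, r_{4+j} ≈ 0.01600·ρ^j; need ρ^j ≤ 8.1e-10/0.01600 = 5.0625e-08.
j ≥ ln(5.0625e-08)/ln(0.7847) = -16.7988/-0.24245 = 69.288.
So 70 more iterations are needed.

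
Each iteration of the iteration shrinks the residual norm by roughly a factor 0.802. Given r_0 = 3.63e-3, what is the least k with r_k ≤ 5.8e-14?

After k steps, r_k ≈ 3.63e-3·0.802^k.
Need 0.802^k ≤ 5.8e-14/3.63e-3 = 1.5978e-11.
k ≥ ln(1.5978e-11)/ln(0.802) = -24.8598/-0.22065 = 112.666.
Smallest integer k = 113.

113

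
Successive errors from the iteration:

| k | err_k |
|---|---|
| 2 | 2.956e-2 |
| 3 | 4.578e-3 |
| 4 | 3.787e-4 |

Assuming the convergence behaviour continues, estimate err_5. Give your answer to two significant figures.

1.4e-5

First estimate the order: p ≈ ln(err_4/err_3) / ln(err_3/err_2) = ln(3.787e-4/4.578e-3)/ln(4.578e-3/2.956e-2) = ln(0.0827217)/ln(0.154871) ≈ 1.3362.
Then err_5 ≈ err_4·(err_4/err_3)^p = 3.787e-4·(0.0827217)^1.3362 = 3.787e-4·0.0357868 ≈ 1.355e-05.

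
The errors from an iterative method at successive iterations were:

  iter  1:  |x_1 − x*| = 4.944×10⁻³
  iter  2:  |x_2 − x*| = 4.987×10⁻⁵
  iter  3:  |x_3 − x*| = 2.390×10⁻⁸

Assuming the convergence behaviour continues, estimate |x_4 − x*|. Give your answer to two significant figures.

First estimate the order: p ≈ ln(|x_3 − x*|/|x_2 − x*|) / ln(|x_2 − x*|/|x_1 − x*|) = ln(2.390×10⁻⁸/4.987×10⁻⁵)/ln(4.987×10⁻⁵/4.944×10⁻³) = ln(0.000479246)/ln(0.010087) ≈ 1.6628.
Then |x_4 − x*| ≈ |x_3 − x*|·(|x_3 − x*|/|x_2 − x*|)^p = 2.390×10⁻⁸·(0.000479246)^1.6628 = 2.390×10⁻⁸·3.02296e-06 ≈ 7.225e-14.

7.2e-14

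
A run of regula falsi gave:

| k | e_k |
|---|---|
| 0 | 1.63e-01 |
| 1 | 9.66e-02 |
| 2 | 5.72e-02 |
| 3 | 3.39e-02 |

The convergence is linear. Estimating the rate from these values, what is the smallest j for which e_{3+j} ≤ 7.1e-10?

34

Rate ρ ≈ e_3/e_2 = 3.39e-02/5.72e-02 = 0.5927.
After j more steps, e_{3+j} ≈ 3.39e-02·ρ^j; need ρ^j ≤ 7.1e-10/3.39e-02 = 2.0944e-08.
j ≥ ln(2.0944e-08)/ln(0.5927) = -17.6814/-0.52307 = 33.803.
So 34 more iterations are needed.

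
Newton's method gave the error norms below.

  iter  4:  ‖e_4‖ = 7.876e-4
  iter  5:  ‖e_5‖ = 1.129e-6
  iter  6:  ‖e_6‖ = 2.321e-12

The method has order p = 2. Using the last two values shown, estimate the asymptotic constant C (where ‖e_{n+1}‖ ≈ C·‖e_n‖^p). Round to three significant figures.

1.82

C ≈ ‖e_6‖ / ‖e_5‖^2
  = 2.321e-12 / (1.129e-6)^2
  = 2.321e-12 / 1.27464e-12 ≈ 1.8209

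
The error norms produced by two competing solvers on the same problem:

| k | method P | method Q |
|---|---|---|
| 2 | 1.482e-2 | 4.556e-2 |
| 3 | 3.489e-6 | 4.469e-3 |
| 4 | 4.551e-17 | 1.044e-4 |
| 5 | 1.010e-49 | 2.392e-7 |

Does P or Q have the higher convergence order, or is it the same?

P

Method P: p ≈ ln(1.010e-49/4.551e-17)/ln(4.551e-17/3.489e-6) ≈ 3.00.
Method Q: p ≈ ln(2.392e-7/1.044e-4)/ln(1.044e-4/4.469e-3) ≈ 1.62.
Method P has the higher order (≈3.0 vs ≈1.6).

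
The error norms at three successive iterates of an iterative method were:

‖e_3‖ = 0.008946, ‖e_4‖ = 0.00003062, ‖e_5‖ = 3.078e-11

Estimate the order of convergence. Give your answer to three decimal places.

2.433

p ≈ ln(‖e_5‖/‖e_4‖) / ln(‖e_4‖/‖e_3‖)
  = ln(3.078e-11/0.00003062) / ln(0.00003062/0.008946)
  = ln(1.00523e-06) / ln(0.00342276)
  = -13.810294 / -5.677308 ≈ 2.432543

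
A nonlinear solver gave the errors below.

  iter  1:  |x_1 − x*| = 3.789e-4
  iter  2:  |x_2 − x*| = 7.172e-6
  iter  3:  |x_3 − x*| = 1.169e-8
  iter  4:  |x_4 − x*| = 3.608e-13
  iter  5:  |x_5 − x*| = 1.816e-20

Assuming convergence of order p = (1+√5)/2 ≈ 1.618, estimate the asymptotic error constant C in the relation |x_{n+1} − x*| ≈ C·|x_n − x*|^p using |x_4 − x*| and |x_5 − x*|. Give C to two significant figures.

C ≈ |x_5 − x*| / |x_4 − x*|^1.618
  = 1.816e-20 / (3.608e-13)^1.618
  = 1.816e-20 / 7.37322e-21 ≈ 2.463

2.5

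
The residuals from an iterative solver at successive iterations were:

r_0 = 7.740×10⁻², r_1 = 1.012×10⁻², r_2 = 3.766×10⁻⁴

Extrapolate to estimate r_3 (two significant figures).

1.8e-6

First estimate the order: p ≈ ln(r_2/r_1) / ln(r_1/r_0) = ln(3.766×10⁻⁴/1.012×10⁻²)/ln(1.012×10⁻²/7.740×10⁻²) = ln(0.0372134)/ln(0.130749) ≈ 1.6177.
Then r_3 ≈ r_2·(r_2/r_1)^p = 3.766×10⁻⁴·(0.0372134)^1.6177 = 3.766×10⁻⁴·0.00487327 ≈ 1.835e-06.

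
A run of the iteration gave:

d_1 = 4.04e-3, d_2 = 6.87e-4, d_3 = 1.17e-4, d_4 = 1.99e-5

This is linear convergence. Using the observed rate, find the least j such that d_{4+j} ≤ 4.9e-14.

Rate ρ ≈ d_4/d_3 = 1.99e-5/1.17e-4 = 0.1701.
After j more steps, d_{4+j} ≈ 1.99e-5·ρ^j; need ρ^j ≤ 4.9e-14/1.99e-5 = 2.46231e-09.
j ≥ ln(2.46231e-09)/ln(0.1701) = -19.8222/-1.77137 = 11.190.
So 12 more iterations are needed.

12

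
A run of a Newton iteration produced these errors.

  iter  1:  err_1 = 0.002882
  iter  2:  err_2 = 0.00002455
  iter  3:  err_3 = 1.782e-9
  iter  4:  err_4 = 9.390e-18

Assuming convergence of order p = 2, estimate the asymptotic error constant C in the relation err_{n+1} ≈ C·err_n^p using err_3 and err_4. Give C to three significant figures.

C ≈ err_4 / err_3^2
  = 9.390e-18 / (1.782e-9)^2
  = 9.390e-18 / 3.17552e-18 ≈ 2.957

2.96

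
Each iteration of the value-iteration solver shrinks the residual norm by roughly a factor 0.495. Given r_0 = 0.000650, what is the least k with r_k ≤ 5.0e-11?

After k steps, r_k ≈ 0.000650·0.495^k.
Need 0.495^k ≤ 5.0e-11/0.000650 = 7.69231e-08.
k ≥ ln(7.69231e-08)/ln(0.495) = -16.3805/-0.70320 = 23.294.
Smallest integer k = 24.

24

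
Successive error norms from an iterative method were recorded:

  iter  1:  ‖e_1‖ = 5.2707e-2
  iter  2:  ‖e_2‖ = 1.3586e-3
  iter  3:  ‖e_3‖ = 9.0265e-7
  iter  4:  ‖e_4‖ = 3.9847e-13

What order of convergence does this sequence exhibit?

2

Consecutive ratios: ‖e_4‖/‖e_3‖ = 3.9847e-13/9.0265e-7 = 4.41445e-07, ‖e_3‖/‖e_2‖ = 9.0265e-7/1.3586e-3 = 0.000664397.
p ≈ ln(4.41445e-07)/ln(0.000664397) = -14.6332/-7.3166 ≈ 2.00.
So the convergence is quadratic (order 2).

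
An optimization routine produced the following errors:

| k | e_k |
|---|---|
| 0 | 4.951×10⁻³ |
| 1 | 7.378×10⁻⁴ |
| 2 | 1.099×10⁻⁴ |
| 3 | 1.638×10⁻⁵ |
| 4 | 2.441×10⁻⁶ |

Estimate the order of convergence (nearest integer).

1

Consecutive ratios: e_4/e_3 = 2.441×10⁻⁶/1.638×10⁻⁵ = 0.149023, e_3/e_2 = 1.638×10⁻⁵/1.099×10⁻⁴ = 0.149045.
p ≈ ln(0.149023)/ln(0.149045) = -1.9037/-1.9035 ≈ 1.00.
So the convergence is linear (order 1).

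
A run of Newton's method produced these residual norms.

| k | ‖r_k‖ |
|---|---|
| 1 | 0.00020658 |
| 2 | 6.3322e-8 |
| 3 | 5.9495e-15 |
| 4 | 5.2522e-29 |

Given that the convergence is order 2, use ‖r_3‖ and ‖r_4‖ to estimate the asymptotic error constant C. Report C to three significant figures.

C ≈ ‖r_4‖ / ‖r_3‖^2
  = 5.2522e-29 / (5.9495e-15)^2
  = 5.2522e-29 / 3.53966e-29 ≈ 1.4838

1.48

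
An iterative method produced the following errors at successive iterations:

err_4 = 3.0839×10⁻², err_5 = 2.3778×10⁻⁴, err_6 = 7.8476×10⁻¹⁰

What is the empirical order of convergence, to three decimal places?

2.594

p ≈ ln(err_6/err_5) / ln(err_5/err_4)
  = ln(7.8476×10⁻¹⁰/2.3778×10⁻⁴) / ln(2.3778×10⁻⁴/3.0839×10⁻²)
  = ln(3.30036e-06) / ln(0.00771037)
  = -12.621479 / -4.865189 ≈ 2.594242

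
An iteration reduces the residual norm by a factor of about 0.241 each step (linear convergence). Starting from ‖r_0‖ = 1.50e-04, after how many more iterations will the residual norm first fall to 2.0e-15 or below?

18

After k steps, ‖r_k‖ ≈ 1.50e-04·0.241^k.
Need 0.241^k ≤ 2.0e-15/1.50e-04 = 1.33333e-11.
k ≥ ln(1.33333e-11)/ln(0.241) = -25.0408/-1.42296 = 17.598.
Smallest integer k = 18.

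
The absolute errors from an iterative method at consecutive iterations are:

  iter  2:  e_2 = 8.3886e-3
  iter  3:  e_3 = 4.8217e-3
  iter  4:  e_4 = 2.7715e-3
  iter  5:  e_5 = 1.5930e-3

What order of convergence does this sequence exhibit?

1

Consecutive ratios: e_5/e_4 = 1.5930e-3/2.7715e-3 = 0.574779, e_4/e_3 = 2.7715e-3/4.8217e-3 = 0.574797.
p ≈ ln(0.574779)/ln(0.574797) = -0.5538/-0.5537 ≈ 1.00.
So the convergence is linear (order 1).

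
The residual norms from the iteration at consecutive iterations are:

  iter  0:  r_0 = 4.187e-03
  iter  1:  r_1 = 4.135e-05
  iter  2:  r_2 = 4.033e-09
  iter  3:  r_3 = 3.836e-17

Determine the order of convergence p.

Consecutive ratios: r_3/r_2 = 3.836e-17/4.033e-09 = 9.51153e-09, r_2/r_1 = 4.033e-09/4.135e-05 = 9.75333e-05.
p ≈ ln(9.51153e-09)/ln(9.75333e-05) = -18.4708/-9.2353 ≈ 2.00.
So the convergence is quadratic (order 2).

2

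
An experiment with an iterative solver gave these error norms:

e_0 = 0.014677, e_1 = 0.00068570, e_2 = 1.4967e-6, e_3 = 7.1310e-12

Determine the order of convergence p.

Consecutive ratios: e_3/e_2 = 7.1310e-12/1.4967e-6 = 4.76448e-06, e_2/e_1 = 1.4967e-6/0.00068570 = 0.00218273.
p ≈ ln(4.76448e-06)/ln(0.00218273) = -12.2543/-6.1272 ≈ 2.00.
So the convergence is quadratic (order 2).

2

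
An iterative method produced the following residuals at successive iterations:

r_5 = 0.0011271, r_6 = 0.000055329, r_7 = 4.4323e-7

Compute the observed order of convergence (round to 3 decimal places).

1.601

p ≈ ln(r_7/r_6) / ln(r_6/r_5)
  = ln(4.4323e-7/0.000055329) / ln(0.000055329/0.0011271)
  = ln(0.00801081) / ln(0.0490897)
  = -4.826963 / -3.014106 ≈ 1.601458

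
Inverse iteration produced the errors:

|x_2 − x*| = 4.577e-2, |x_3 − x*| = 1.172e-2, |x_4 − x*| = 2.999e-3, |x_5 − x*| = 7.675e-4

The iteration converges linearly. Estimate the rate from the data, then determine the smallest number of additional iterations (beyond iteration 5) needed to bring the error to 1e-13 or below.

17

Rate ρ ≈ |x_5 − x*|/|x_4 − x*| = 7.675e-4/2.999e-3 = 0.2559.
After j more steps, |x_{5+j} − x*| ≈ 7.675e-4·ρ^j; need ρ^j ≤ 1e-13/7.675e-4 = 1.30293e-10.
j ≥ ln(1.30293e-10)/ln(0.2559) = -22.7612/-1.36297 = 16.700.
So 17 more iterations are needed.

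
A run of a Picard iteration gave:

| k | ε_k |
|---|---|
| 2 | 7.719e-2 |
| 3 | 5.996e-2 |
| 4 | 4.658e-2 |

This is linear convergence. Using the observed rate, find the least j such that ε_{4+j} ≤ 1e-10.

80

Rate ρ ≈ ε_4/ε_3 = 4.658e-2/5.996e-2 = 0.7769.
After j more steps, ε_{4+j} ≈ 4.658e-2·ρ^j; need ρ^j ≤ 1e-10/4.658e-2 = 2.14684e-09.
j ≥ ln(2.14684e-09)/ln(0.7769) = -19.9593/-0.25244 = 79.066.
So 80 more iterations are needed.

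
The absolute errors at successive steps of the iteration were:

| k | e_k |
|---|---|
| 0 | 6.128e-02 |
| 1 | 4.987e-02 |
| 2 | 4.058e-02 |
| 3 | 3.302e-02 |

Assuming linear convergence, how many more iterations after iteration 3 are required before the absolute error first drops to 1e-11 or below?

Rate ρ ≈ e_3/e_2 = 3.302e-02/4.058e-02 = 0.8137.
After j more steps, e_{3+j} ≈ 3.302e-02·ρ^j; need ρ^j ≤ 1e-11/3.302e-02 = 3.02847e-10.
j ≥ ln(3.02847e-10)/ln(0.8137) = -21.9178/-0.20616 = 106.315.
So 107 more iterations are needed.

107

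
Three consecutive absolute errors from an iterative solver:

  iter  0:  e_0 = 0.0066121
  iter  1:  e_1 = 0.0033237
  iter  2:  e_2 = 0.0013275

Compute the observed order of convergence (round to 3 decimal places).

1.334

p ≈ ln(e_2/e_1) / ln(e_1/e_0)
  = ln(0.0013275/0.0033237) / ln(0.0033237/0.0066121)
  = ln(0.399404) / ln(0.502669)
  = -0.917782 / -0.687823 ≈ 1.334329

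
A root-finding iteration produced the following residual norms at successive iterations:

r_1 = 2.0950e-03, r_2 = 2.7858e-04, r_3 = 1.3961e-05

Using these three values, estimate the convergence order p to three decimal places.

p ≈ ln(r_3/r_2) / ln(r_2/r_1)
  = ln(1.3961e-05/2.7858e-04) / ln(2.7858e-04/2.0950e-03)
  = ln(0.0501149) / ln(0.132974)
  = -2.993437 / -2.017602 ≈ 1.483661

1.484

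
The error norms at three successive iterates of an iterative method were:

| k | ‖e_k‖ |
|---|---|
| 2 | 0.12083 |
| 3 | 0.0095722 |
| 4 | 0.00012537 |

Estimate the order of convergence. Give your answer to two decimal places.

1.71

p ≈ ln(‖e_4‖/‖e_3‖) / ln(‖e_3‖/‖e_2‖)
  = ln(0.00012537/0.0095722) / ln(0.0095722/0.12083)
  = ln(0.0130973) / ln(0.0792204)
  = -4.33535 / -2.53552 ≈ 1.70985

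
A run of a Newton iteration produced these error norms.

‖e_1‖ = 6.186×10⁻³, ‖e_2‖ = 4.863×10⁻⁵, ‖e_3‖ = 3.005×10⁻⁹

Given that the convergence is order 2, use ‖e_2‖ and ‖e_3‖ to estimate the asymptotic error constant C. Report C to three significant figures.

1.27

C ≈ ‖e_3‖ / ‖e_2‖^2
  = 3.005×10⁻⁹ / (4.863×10⁻⁵)^2
  = 3.005×10⁻⁹ / 2.36488e-09 ≈ 1.2707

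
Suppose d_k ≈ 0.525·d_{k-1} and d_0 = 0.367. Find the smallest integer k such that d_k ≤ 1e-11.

After k steps, d_k ≈ 0.367·0.525^k.
Need 0.525^k ≤ 1e-11/0.367 = 2.7248e-11.
k ≥ ln(2.7248e-11)/ln(0.525) = -24.3260/-0.64436 = 37.752.
Smallest integer k = 38.

38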